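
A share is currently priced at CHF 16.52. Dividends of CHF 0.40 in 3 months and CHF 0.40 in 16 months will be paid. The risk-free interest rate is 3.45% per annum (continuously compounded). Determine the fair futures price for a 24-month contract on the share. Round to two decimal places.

PV(dividends) I = 0.40·e^(−0.0345·3/12) + 0.40·e^(−0.0345·16/12)
I = 0.3966 + 0.3820 = 0.7786
F = (S − I)·e^(rT) = (16.52 − 0.7786) · e^(0.0345·24/12)
= 15.7414 · e^0.069000 = 15.7414 × 1.071436 = CHF 16.87

CHF 16.87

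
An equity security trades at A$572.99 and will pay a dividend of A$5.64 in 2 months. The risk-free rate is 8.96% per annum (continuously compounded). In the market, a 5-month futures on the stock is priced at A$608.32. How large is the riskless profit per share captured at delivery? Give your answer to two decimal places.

A$19.30 per share

PV(dividends) I = 5.64·e^(−0.0896·2/12) = 5.5564
Fair futures F* = (S − I)·e^(rT) = (572.99 − 5.5564)·e^0.037333 = 567.4336 × 1.038039 = 589.0182
Market A$608.32 > fair 589.0182: forward overpriced → cash-and-carry (borrow at r, buy the stock and collect the dividends, short the forward).
Profit at T = |F_mkt − F*| = |608.32 − 589.0182| = A$19.30 per share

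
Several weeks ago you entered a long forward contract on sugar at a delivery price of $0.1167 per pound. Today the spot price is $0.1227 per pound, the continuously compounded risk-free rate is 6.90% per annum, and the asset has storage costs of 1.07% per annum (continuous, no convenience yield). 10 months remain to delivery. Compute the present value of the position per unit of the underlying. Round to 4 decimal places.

Current fair forward for the remaining 10 months: F = S·e^((r + u)·T), (r + u) = 0.0690 + 0.0107 = 0.0797
F = 0.1227 · e^(0.0797 × 10/12) = 0.1227 × 1.068672 = 0.1311
Value of long forward = (F − K)·e^(−rT) = (0.1311 − 0.1167) · e^(−0.0690·10/12)
= 0.0144 × 0.944122 = 0.0136

$0.0136 per pound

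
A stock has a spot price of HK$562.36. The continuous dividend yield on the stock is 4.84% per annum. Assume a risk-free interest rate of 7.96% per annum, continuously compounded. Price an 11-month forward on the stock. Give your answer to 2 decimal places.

HK$578.68

F = S·e^((r − q)T) = 562.36 · e^((0.0796 − 0.0484) × 11/12)
= 562.36 · e^0.028600 = 562.36 × 1.029013
F = HK$578.68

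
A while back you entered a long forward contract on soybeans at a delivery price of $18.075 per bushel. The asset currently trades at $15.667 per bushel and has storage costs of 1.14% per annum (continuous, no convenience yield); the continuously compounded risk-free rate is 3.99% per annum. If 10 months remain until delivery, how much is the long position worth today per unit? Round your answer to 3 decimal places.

Current fair forward for the remaining 10 months: F = S·e^((r + u)·T), (r + u) = 0.0399 + 0.0114 = 0.0513
F = 15.667 · e^(0.0513 × 10/12) = 15.667 × 1.043677 = 16.3513
Value of long forward = (F − K)·e^(−rT) = (16.3513 − 18.075) · e^(−0.0399·10/12)
= -1.7237 × 0.967297 = -1.667

-$1.667 per bushel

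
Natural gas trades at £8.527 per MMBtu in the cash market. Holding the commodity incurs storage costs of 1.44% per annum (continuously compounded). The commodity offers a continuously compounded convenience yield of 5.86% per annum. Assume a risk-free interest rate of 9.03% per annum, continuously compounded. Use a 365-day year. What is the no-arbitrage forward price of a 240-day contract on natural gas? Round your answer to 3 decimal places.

£8.789 per MMBtu

Net carry = r + u − y = 0.0903 + 0.0144 − 0.0586 = 0.0461
F = S·e^((r+u−y)T) = 8.527 · e^(0.0461 × 240/365) = 8.527 · e^0.030312
= 8.527 × 1.030776 = £8.789 per MMBtu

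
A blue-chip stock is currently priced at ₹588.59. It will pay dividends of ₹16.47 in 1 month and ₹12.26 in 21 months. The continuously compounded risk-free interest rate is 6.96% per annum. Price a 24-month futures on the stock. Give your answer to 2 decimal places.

₹645.20

PV(dividends) I = 16.47·e^(−0.0696·1/12) + 12.26·e^(−0.0696·21/12)
I = 16.3748 + 10.8541 = 27.2289
F = (S − I)·e^(rT) = (588.59 − 27.2289) · e^(0.0696·24/12)
= 561.3611 · e^0.139200 = 561.3611 × 1.149354 = ₹645.20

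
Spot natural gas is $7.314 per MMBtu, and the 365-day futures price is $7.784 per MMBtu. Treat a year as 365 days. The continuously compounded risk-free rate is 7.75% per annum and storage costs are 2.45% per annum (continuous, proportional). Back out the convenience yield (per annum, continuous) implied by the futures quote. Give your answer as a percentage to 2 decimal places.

3.97%

F = S·e^((r+u−y)T) ⇒ (r+u−y) = ln(F/S)/T
ln(7.784/7.314) = 0.062280; /T ⇒ 0.062280
y = r + u − ln(F/S)/T = 0.0775 + 0.0245 − 0.062280 = 0.039720
y = 3.97%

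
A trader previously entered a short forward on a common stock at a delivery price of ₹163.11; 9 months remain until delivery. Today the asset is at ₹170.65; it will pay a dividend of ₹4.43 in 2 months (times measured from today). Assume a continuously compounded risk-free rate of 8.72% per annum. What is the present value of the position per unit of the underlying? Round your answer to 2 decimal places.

-₹13.50

PV(remaining dividends) I = 4.43·e^(−0.0872·2/12) = 4.3661
Current forward F = (S − I)·e^(rT) = (170.65 − 4.3661)·e^(0.0872·9/12) = 166.2839 × 1.067586 = 177.5224
Value (long) = (F − K)·e^(−rT) = (177.5224 − 163.11) × 0.936693 = 13.5000
Short position value = −(long value) = -₹13.50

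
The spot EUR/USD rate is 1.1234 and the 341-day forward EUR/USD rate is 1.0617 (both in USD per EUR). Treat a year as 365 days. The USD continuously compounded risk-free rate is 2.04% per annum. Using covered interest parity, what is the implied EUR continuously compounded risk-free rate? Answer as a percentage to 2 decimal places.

8.09%

F = S·e^((r_USD − r_EUR)T) ⇒ r_EUR = r_USD − ln(F/S)/T
ln(1.0617/1.1234) = -0.056488; /(341/365) = -0.060464
r_EUR = 0.0204 + 0.060464 = 0.080864
r_EUR = 8.09%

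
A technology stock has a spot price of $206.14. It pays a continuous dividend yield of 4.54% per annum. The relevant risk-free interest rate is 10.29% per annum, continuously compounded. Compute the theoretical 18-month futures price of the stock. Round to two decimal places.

$224.71

F = S·e^((r − q)T) = 206.14 · e^((0.1029 − 0.0454) × 18/12)
= 206.14 · e^0.086250 = 206.14 × 1.090079
F = $224.71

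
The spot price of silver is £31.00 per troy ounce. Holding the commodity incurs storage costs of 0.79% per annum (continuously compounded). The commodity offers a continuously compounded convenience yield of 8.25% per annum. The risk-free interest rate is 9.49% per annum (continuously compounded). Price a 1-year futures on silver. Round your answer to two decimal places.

£31.64 per troy ounce

Net carry = r + u − y = 0.0949 + 0.0079 − 0.0825 = 0.0203
F = S·e^((r+u−y)T) = 31.00 · e^(0.0203 × 1) = 31.00 · e^0.020300
= 31.00 × 1.020507 = £31.64 per troy ounce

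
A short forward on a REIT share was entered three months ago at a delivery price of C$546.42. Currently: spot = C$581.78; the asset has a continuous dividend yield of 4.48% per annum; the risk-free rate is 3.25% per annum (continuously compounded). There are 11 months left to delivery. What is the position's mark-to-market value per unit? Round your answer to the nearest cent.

Current fair forward for the remaining 11 months: F = S·e^((r − q)·T), (r − q) = 0.0325 − 0.0448 = -0.0123
F = 581.78 · e^(-0.0123 × 11/12) = 581.78 × 0.988788 = 575.2571
Value of long forward = (F − K)·e^(−rT) = (575.2571 − 546.42) · e^(−0.0325·11/12)
= 28.8371 × 0.970648 = 27.99
Short position value = −(long value) = -C$27.99

-C$27.99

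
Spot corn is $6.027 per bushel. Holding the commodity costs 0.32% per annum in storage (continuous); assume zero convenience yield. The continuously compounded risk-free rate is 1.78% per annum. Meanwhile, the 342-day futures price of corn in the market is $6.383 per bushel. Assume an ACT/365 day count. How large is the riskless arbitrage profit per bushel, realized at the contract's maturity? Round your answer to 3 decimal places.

$0.236 per bushel

Fair futures: F* = S·e^(carry·T), with carry = (r + u) = 0.0178 + 0.0032 = 0.0210
F* = 6.027 · e^(0.0210 × 342/365) = 6.027 · e^0.019677 = 6.027 × 1.019872 = $6.1468
Market $6.383 > fair $6.1468: forward overpriced → cash-and-carry (buy spot, short the forward).
At maturity, profit = |F_mkt − F*| = |6.383 − 6.1468| = $0.236 per bushel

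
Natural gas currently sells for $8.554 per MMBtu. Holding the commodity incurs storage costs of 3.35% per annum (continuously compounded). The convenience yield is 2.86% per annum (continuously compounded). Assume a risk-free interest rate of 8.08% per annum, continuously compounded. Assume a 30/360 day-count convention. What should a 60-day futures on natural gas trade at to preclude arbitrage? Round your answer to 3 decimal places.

Net carry = r + u − y = 0.0808 + 0.0335 − 0.0286 = 0.0857
F = S·e^((r+u−y)T) = 8.554 · e^(0.0857 × 60/360) = 8.554 · e^0.014283
= 8.554 × 1.014385 = $8.677 per MMBtu

$8.677 per MMBtu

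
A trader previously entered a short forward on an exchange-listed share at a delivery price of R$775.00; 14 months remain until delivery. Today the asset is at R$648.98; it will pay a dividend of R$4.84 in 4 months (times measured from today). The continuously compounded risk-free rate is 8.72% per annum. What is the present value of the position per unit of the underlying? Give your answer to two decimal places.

PV(remaining dividends) I = 4.84·e^(−0.0872·4/12) = 4.7013
Current forward F = (S − I)·e^(rT) = (648.98 − 4.7013)·e^(0.0872·14/12) = 644.2787 × 1.107088 = 713.2732
Value (long) = (F − K)·e^(−rT) = (713.2732 − 775.00) × 0.903270 = -55.7560
Short position value = −(long value) = R$55.76

R$55.76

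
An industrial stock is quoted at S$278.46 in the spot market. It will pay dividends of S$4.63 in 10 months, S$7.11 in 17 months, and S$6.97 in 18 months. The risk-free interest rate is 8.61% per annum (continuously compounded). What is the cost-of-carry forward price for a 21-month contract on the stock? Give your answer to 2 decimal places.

S$304.29

PV(dividends) I = 4.63·e^(−0.0861·10/12) + 7.11·e^(−0.0861·17/12) + 6.97·e^(−0.0861·18/12)
I = 4.3094 + 6.2936 + 6.1255 = 16.7285
F = (S − I)·e^(rT) = (278.46 − 16.7285) · e^(0.0861·21/12)
= 261.7315 · e^0.150675 = 261.7315 × 1.162619 = S$304.29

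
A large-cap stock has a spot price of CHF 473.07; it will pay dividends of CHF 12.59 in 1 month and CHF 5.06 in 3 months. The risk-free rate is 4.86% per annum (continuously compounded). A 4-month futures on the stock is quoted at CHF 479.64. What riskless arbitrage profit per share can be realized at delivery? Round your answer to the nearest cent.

CHF 16.67 per share

PV(dividends) I = 12.59·e^(−0.0486·1/12) + 5.06·e^(−0.0486·3/12) = 17.5380
Fair futures F* = (S − I)·e^(rT) = (473.07 − 17.5380)·e^0.016200 = 455.5320 × 1.016332 = 462.9717
Market CHF 479.64 > fair 462.9717: forward overpriced → cash-and-carry (borrow at r, buy the stock and collect the dividends, short the forward).
Profit at T = |F_mkt − F*| = |479.64 − 462.9717| = CHF 16.67 per share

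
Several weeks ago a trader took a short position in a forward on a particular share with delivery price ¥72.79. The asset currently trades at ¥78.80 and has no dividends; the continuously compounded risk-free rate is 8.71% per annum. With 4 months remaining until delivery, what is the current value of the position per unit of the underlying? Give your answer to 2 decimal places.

-¥8.09

Current fair forward for the remaining 4 months: F = S·e^(r·T), r = 0.0871
F = 78.80 · e^(0.0871 × 4/12) = 78.80 × 1.029459 = 81.1214
Value of long forward = (F − K)·e^(−rT) = (81.1214 − 72.79) · e^(−0.0871·4/12)
= 8.3314 × 0.971384 = 8.09
Short position value = −(long value) = -¥8.09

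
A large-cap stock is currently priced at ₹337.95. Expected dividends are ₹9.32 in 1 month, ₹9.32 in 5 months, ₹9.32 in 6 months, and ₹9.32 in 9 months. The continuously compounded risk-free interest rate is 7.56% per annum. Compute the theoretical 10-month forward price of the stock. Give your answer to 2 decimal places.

₹321.51

PV(dividends) I = 9.32·e^(−0.0756·1/12) + 9.32·e^(−0.0756·5/12) + 9.32·e^(−0.0756·6/12) + 9.32·e^(−0.0756·9/12)
I = 9.2615 + 9.0310 + 8.9743 + 8.8063 = 36.0731
F = (S − I)·e^(rT) = (337.95 − 36.0731) · e^(0.0756·10/12)
= 301.8769 · e^0.063000 = 301.8769 × 1.065027 = ₹321.51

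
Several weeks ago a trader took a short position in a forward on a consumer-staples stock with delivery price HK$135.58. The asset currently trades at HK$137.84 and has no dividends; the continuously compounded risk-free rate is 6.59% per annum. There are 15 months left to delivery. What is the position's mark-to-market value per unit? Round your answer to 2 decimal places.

-HK$12.98

Current fair forward for the remaining 15 months: F = S·e^(r·T), r = 0.0659
F = 137.84 · e^(0.0659 × 15/12) = 137.84 × 1.085863 = 149.6754
Value of long forward = (F − K)·e^(−rT) = (149.6754 − 135.58) · e^(−0.0659·15/12)
= 14.0954 × 0.920927 = 12.98
Short position value = −(long value) = -HK$12.98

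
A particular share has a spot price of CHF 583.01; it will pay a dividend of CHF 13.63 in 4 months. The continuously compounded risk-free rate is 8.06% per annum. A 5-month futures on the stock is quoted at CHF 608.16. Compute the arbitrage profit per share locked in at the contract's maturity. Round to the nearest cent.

PV(dividends) I = 13.63·e^(−0.0806·4/12) = 13.2687
Fair futures F* = (S − I)·e^(rT) = (583.01 − 13.2687)·e^0.033583 = 569.7413 × 1.034153 = 589.1997
Market CHF 608.16 > fair 589.1997: forward overpriced → cash-and-carry (borrow at r, buy the stock and collect the dividends, short the forward).
Profit at T = |F_mkt − F*| = |608.16 − 589.1997| = CHF 18.96 per share

CHF 18.96 per share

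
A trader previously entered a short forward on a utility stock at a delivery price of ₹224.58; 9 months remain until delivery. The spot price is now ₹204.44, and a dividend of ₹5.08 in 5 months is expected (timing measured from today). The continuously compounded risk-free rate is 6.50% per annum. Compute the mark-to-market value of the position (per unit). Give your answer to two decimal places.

PV(remaining dividends) I = 5.08·e^(−0.0650·5/12) = 4.9443
Current forward F = (S − I)·e^(rT) = (204.44 − 4.9443)·e^(0.0650·9/12) = 199.4957 × 1.049958 = 209.4621
Value (long) = (F − K)·e^(−rT) = (209.4621 − 224.58) × 0.952419 = -14.3986
Short position value = −(long value) = ₹14.40

₹14.40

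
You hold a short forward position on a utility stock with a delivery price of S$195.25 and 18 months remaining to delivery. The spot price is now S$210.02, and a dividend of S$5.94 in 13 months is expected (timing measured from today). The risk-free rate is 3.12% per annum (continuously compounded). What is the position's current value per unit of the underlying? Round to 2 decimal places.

-S$17.95

PV(remaining dividends) I = 5.94·e^(−0.0312·13/12) = 5.7426
Current forward F = (S − I)·e^(rT) = (210.02 − 5.7426)·e^(0.0312·18/12) = 204.2774 × 1.047912 = 214.0647
Value (long) = (F − K)·e^(−rT) = (214.0647 − 195.25) × 0.954278 = 17.9545
Short position value = −(long value) = -S$17.95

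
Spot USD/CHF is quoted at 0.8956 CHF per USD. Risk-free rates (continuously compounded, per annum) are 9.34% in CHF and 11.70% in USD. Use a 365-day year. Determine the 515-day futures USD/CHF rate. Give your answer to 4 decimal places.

0.8663

F = S·e^((r_CHF − r_USD)T) = 0.8956 · e^((0.0934 − 0.1170) × 515/365)
= 0.8956 · e^-0.033299 = 0.8956 × 0.967249
F = 0.8663 CHF per USD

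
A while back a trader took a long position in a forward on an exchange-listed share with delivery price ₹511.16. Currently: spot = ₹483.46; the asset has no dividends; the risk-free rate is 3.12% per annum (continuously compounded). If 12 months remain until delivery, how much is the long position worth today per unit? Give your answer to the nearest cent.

Current fair forward for the remaining 12 months: F = S·e^(r·T), r = 0.0312
F = 483.46 · e^(0.0312 × 12/12) = 483.46 × 1.031692 = 498.7818
Value of long forward = (F − K)·e^(−rT) = (498.7818 − 511.16) · e^(−0.0312·12/12)
= -12.3782 × 0.969282 = -12.00

-₹12.00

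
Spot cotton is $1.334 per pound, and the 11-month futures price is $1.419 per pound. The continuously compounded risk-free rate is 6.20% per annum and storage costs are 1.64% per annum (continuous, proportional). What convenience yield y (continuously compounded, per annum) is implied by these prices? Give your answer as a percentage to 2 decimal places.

F = S·e^((r+u−y)T) ⇒ (r+u−y) = ln(F/S)/T
ln(1.419/1.334) = 0.061770; /T ⇒ 0.067385
y = r + u − ln(F/S)/T = 0.0620 + 0.0164 − 0.067385 = 0.011015
y = 1.10%

1.10%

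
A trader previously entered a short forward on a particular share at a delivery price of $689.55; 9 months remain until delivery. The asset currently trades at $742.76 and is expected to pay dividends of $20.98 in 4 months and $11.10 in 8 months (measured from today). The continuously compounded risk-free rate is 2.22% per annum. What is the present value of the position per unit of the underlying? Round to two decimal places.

PV(remaining dividends) I = 20.98·e^(−0.0222·4/12) + 11.10·e^(−0.0222·8/12) = 31.7623
Current forward F = (S − I)·e^(rT) = (742.76 − 31.7623)·e^(0.0222·9/12) = 710.9977 × 1.016789 = 722.9346
Value (long) = (F − K)·e^(−rT) = (722.9346 − 689.55) × 0.983488 = 32.8334
Short position value = −(long value) = -$32.83

-$32.83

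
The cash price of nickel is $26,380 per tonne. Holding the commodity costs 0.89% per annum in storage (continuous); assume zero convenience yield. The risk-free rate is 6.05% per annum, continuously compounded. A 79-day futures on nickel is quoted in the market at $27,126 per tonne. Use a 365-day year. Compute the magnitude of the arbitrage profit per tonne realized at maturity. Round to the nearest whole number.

Fair futures: F* = S·e^(carry·T), with carry = (r + u) = 0.0605 + 0.0089 = 0.0694
F* = 26380 · e^(0.0694 × 79/365) = 26380 · e^0.015021 = 26380 × 1.015134 = $26779.2349
Market $27126 > fair $26779.2349: forward overpriced → cash-and-carry (buy spot, short the forward).
At maturity, profit = |F_mkt − F*| = |27126 − 26779.2349| = $347 per tonne

$347 per tonne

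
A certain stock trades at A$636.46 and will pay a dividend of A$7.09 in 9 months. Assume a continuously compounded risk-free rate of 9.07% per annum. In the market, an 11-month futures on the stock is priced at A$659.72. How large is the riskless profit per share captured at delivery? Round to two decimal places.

PV(dividends) I = 7.09·e^(−0.0907·9/12) = 6.6237
Fair futures F* = (S − I)·e^(rT) = (636.46 − 6.6237)·e^0.083142 = 629.8363 × 1.086696 = 684.4406
Market A$659.72 < fair 684.4406: forward underpriced → reverse cash-and-carry (short the stock, invest proceeds at r, pay the dividends, go long the forward).
Profit at T = |F_mkt − F*| = |659.72 − 684.4406| = A$24.72 per share

A$24.72 per share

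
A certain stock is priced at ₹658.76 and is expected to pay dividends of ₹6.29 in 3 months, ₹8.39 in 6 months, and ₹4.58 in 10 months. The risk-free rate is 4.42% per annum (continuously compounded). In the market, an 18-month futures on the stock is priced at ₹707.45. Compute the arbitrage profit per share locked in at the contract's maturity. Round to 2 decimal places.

PV(dividends) I = 6.29·e^(−0.0442·3/12) + 8.39·e^(−0.0442·6/12) + 4.58·e^(−0.0442·10/12) = 18.8419
Fair futures F* = (S − I)·e^(rT) = (658.76 − 18.8419)·e^0.066300 = 639.9181 × 1.068547 = 683.7826
Market ₹707.45 > fair 683.7826: forward overpriced → cash-and-carry (borrow at r, buy the stock and collect the dividends, short the forward).
Profit at T = |F_mkt − F*| = |707.45 − 683.7826| = ₹23.67 per share

₹23.67 per share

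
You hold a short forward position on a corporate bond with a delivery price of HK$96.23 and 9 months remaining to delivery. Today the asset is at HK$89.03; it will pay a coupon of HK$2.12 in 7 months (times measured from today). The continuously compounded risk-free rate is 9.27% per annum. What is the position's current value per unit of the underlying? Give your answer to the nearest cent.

HK$2.75

PV(remaining coupons) I = 2.12·e^(−0.0927·7/12) = 2.0084
Current forward F = (S − I)·e^(rT) = (89.03 − 2.0084)·e^(0.0927·9/12) = 87.0216 × 1.071999 = 93.2871
Value (long) = (F − K)·e^(−rT) = (93.2871 − 96.23) × 0.932837 = -2.7452
Short position value = −(long value) = HK$2.75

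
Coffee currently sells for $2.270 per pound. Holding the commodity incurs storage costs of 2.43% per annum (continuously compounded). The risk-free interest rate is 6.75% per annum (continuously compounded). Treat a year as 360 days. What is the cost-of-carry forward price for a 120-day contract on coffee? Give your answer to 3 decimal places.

Net carry = r + u − y = 0.0675 + 0.0243 − 0.0000 = 0.0918
F = S·e^((r+u−y)T) = 2.270 · e^(0.0918 × 120/360) = 2.270 · e^0.030600
= 2.270 × 1.031073 = $2.341 per pound

$2.341 per pound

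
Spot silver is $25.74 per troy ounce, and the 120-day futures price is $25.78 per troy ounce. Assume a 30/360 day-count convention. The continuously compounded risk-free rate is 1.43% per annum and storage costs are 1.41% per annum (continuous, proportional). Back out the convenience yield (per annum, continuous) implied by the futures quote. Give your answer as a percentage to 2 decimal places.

2.37%

F = S·e^((r+u−y)T) ⇒ (r+u−y) = ln(F/S)/T
ln(25.78/25.74) = 0.001553; /T ⇒ 0.004659
y = r + u − ln(F/S)/T = 0.0143 + 0.0141 − 0.004659 = 0.023741
y = 2.37%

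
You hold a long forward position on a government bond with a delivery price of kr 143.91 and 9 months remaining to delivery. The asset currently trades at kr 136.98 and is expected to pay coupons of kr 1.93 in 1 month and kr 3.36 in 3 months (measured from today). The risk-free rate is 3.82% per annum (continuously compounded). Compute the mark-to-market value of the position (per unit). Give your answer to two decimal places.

PV(remaining coupons) I = 1.93·e^(−0.0382·1/12) + 3.36·e^(−0.0382·3/12) = 5.2519
Current forward F = (S − I)·e^(rT) = (136.98 − 5.2519)·e^(0.0382·9/12) = 131.7281 × 1.029064 = 135.5566
Value (long) = (F − K)·e^(−rT) = (135.5566 − 143.91) × 0.971757 = -8.1175
Value = -kr 8.12

-kr 8.12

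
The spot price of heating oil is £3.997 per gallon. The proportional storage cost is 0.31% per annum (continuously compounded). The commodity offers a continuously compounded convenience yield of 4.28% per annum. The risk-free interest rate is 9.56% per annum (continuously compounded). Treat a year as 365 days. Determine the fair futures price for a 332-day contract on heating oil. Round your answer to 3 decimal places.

Net carry = r + u − y = 0.0956 + 0.0031 − 0.0428 = 0.0559
F = S·e^((r+u−y)T) = 3.997 · e^(0.0559 × 332/365) = 3.997 · e^0.050846
= 3.997 × 1.052161 = £4.205 per gallon

£4.205 per gallon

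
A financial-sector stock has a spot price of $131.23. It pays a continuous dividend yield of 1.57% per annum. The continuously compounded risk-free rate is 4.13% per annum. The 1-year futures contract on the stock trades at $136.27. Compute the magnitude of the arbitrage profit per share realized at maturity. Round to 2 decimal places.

$1.64 per share

Fair futures: F* = S·e^(carry·T), with carry = (r − q) = 0.0413 − 0.0157 = 0.0256
F* = 131.23 · e^(0.0256 × 12/12) = 131.23 · e^0.025600 = 131.23 × 1.025930 = $134.6328
Market $136.27 > fair $134.6328: forward overpriced → cash-and-carry (buy spot, short the forward).
At maturity, profit = |F_mkt − F*| = |136.27 − 134.6328| = $1.64 per share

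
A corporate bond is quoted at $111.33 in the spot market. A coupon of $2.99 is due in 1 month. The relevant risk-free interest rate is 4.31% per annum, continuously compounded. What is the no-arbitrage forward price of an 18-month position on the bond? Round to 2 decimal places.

PV(coupons) I = 2.99·e^(−0.0431·1/12)
I = 2.9793
F = (S − I)·e^(rT) = (111.33 − 2.9793) · e^(0.0431·18/12)
= 108.3507 · e^0.064650 = 108.3507 × 1.066786 = $115.59

$115.59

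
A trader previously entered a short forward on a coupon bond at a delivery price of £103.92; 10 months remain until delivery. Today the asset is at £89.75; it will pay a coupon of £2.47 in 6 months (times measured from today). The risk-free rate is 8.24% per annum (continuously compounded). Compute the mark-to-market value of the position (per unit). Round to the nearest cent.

£9.64

PV(remaining coupons) I = 2.47·e^(−0.0824·6/12) = 2.3703
Current forward F = (S − I)·e^(rT) = (89.75 − 2.3703)·e^(0.0824·10/12) = 87.3797 × 1.071079 = 93.5906
Value (long) = (F − K)·e^(−rT) = (93.5906 − 103.92) × 0.933638 = -9.6439
Short position value = −(long value) = £9.64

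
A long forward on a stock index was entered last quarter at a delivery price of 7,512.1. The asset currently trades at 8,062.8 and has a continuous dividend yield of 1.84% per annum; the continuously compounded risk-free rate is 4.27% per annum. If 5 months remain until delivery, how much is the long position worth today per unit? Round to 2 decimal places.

Current fair forward for the remaining 5 months: F = S·e^((r − q)·T), (r − q) = 0.0427 − 0.0184 = 0.0243
F = 8062.8 · e^(0.0243 × 5/12) = 8062.8 × 1.01017643 = 8144.8505
Value of long forward = (F − K)·e^(−rT) = (8144.8505 − 7512.1) · e^(−0.0427·5/12)
= 632.7505 × 0.98236567 = 621.59

621.59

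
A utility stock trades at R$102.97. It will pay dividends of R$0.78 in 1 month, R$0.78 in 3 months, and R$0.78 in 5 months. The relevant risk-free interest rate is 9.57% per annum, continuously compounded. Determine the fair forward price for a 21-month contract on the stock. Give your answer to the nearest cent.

R$119.04

PV(dividends) I = 0.78·e^(−0.0957·1/12) + 0.78·e^(−0.0957·3/12) + 0.78·e^(−0.0957·5/12)
I = 0.7738 + 0.7616 + 0.7495 = 2.2849
F = (S − I)·e^(rT) = (102.97 − 2.2849) · e^(0.0957·21/12)
= 100.6851 · e^0.167475 = 100.6851 × 1.182316 = R$119.04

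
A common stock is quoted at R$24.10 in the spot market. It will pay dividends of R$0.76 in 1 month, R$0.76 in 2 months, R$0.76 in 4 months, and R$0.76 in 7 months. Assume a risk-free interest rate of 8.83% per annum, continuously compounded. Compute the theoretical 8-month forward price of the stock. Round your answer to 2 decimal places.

PV(dividends) I = 0.76·e^(−0.0883·1/12) + 0.76·e^(−0.0883·2/12) + 0.76·e^(−0.0883·4/12) + 0.76·e^(−0.0883·7/12)
I = 0.7544 + 0.7489 + 0.7380 + 0.7218 = 2.9631
F = (S − I)·e^(rT) = (24.10 − 2.9631) · e^(0.0883·8/12)
= 21.1369 · e^0.058867 = 21.1369 × 1.060634 = R$22.42

R$22.42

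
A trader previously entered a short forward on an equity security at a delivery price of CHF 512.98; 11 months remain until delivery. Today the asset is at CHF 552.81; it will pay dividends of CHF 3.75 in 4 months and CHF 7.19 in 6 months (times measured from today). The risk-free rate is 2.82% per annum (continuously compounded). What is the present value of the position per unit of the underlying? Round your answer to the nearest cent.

PV(remaining dividends) I = 3.75·e^(−0.0282·4/12) + 7.19·e^(−0.0282·6/12) = 10.8042
Current forward F = (S − I)·e^(rT) = (552.81 − 10.8042)·e^(0.0282·11/12) = 542.0058 × 1.026187 = 556.1993
Value (long) = (F − K)·e^(−rT) = (556.1993 − 512.98) × 0.974481 = 42.1164
Short position value = −(long value) = -CHF 42.12

-CHF 42.12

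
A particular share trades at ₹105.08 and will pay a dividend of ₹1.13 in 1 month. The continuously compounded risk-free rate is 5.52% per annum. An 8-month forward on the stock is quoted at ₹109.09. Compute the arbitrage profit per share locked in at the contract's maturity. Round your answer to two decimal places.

₹1.24 per share

PV(dividends) I = 1.13·e^(−0.0552·1/12) = 1.1248
Fair forward F* = (S − I)·e^(rT) = (105.08 − 1.1248)·e^0.036800 = 103.9552 × 1.037486 = 107.8521
Market ₹109.09 > fair 107.8521: forward overpriced → cash-and-carry (borrow at r, buy the stock and collect the dividends, short the forward).
Profit at T = |F_mkt − F*| = |109.09 − 107.8521| = ₹1.24 per share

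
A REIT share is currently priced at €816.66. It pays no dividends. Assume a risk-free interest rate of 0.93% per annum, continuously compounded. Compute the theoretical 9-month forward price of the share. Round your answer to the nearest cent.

F = S·e^(rT) = 816.66 · e^(0.0093 × 9/12)
= 816.66 · e^0.006975 = 816.66 × 1.006999
F = €822.38

€822.38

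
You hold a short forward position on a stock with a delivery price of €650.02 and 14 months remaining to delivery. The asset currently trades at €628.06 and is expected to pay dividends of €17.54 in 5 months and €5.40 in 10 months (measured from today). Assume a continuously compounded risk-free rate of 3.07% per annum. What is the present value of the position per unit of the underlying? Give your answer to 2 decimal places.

PV(remaining dividends) I = 17.54·e^(−0.0307·5/12) + 5.40·e^(−0.0307·10/12) = 22.5807
Current forward F = (S − I)·e^(rT) = (628.06 − 22.5807)·e^(0.0307·14/12) = 605.4793 × 1.036466 = 627.5587
Value (long) = (F − K)·e^(−rT) = (627.5587 − 650.02) × 0.964817 = -21.6710
Short position value = −(long value) = €21.67

€21.67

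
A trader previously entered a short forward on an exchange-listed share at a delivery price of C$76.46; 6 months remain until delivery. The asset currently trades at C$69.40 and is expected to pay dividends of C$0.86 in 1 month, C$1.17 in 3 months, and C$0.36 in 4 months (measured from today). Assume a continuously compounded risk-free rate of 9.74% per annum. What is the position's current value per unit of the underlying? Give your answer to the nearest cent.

PV(remaining dividends) I = 0.86·e^(−0.0974·1/12) + 1.17·e^(−0.0974·3/12) + 0.36·e^(−0.0974·4/12) = 2.3434
Current forward F = (S − I)·e^(rT) = (69.40 − 2.3434)·e^(0.0974·6/12) = 67.0566 × 1.049905 = 70.4031
Value (long) = (F − K)·e^(−rT) = (70.4031 − 76.46) × 0.952467 = -5.7690
Short position value = −(long value) = C$5.77

C$5.77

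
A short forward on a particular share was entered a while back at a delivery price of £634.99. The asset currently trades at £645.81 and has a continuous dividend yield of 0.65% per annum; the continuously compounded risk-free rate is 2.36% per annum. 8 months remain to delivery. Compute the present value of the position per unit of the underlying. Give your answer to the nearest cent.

Current fair forward for the remaining 8 months: F = S·e^((r − q)·T), (r − q) = 0.0236 − 0.0065 = 0.0171
F = 645.81 · e^(0.0171 × 8/12) = 645.81 × 1.011465 = 653.2142
Value of long forward = (F − K)·e^(−rT) = (653.2142 − 634.99) · e^(−0.0236·8/12)
= 18.2242 × 0.984390 = 17.94
Short position value = −(long value) = -£17.94

-£17.94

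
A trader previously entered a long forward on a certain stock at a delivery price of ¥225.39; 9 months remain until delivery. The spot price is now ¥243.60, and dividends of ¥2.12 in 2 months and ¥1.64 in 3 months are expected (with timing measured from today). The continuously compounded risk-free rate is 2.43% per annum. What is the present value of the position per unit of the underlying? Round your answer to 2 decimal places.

¥18.54

PV(remaining dividends) I = 2.12·e^(−0.0243·2/12) + 1.64·e^(−0.0243·3/12) = 3.7415
Current forward F = (S − I)·e^(rT) = (243.60 − 3.7415)·e^(0.0243·9/12) = 239.8585 × 1.018392 = 244.2700
Value (long) = (F − K)·e^(−rT) = (244.2700 − 225.39) × 0.981940 = 18.5390
Value = ¥18.54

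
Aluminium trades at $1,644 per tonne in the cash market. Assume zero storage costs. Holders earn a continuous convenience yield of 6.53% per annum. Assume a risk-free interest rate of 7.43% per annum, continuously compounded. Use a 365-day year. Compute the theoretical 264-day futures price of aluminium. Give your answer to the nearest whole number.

$1,655 per tonne

Net carry = r + u − y = 0.0743 + 0.0000 − 0.0653 = 0.0090
F = S·e^((r+u−y)T) = 1644 · e^(0.0090 × 264/365) = 1644 · e^0.006510
= 1644 × 1.006531 = $1,655 per tonne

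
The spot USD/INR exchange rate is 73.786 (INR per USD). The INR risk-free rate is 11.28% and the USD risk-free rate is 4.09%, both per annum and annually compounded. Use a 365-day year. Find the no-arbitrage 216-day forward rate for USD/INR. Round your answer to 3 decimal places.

76.761

By covered interest parity, F = S · (1+r_INR)^T / (1+r_USD)^T
= 73.786 × 1.065292 / 1.024006 = 73.786 × 1.040318
F = 76.761 INR per USD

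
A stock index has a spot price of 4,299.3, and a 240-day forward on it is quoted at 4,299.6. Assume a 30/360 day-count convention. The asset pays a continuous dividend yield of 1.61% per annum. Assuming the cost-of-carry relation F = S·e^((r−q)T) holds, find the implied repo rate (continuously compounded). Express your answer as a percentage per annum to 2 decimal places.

1.62%

From F = S·e^((r−q)T): (r − q) = ln(F/S)/T
ln(4299.6/4299.3) = ln(1.000070) = 0.000070
(r − q) = 0.000070 / (240/360) = 0.000105
r = ln(F/S)/T + q = 0.000105 + 0.0161 = 0.016205
r = 1.62%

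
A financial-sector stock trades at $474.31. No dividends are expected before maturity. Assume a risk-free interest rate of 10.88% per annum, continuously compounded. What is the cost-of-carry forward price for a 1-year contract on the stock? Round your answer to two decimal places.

F = S·e^(rT) = 474.31 · e^(0.1088 × 12/12)
= 474.31 · e^0.108800 = 474.31 × 1.114939
F = $528.83

$528.83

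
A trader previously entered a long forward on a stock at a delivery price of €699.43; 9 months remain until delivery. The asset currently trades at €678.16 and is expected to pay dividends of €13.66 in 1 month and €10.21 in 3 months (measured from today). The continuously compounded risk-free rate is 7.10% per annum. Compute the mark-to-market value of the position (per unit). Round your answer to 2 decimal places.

-€8.61

PV(remaining dividends) I = 13.66·e^(−0.0710·1/12) + 10.21·e^(−0.0710·3/12) = 23.6098
Current forward F = (S − I)·e^(rT) = (678.16 − 23.6098)·e^(0.0710·9/12) = 654.5502 × 1.054693 = 690.3495
Value (long) = (F − K)·e^(−rT) = (690.3495 − 699.43) × 0.948143 = -8.6096
Value = -€8.61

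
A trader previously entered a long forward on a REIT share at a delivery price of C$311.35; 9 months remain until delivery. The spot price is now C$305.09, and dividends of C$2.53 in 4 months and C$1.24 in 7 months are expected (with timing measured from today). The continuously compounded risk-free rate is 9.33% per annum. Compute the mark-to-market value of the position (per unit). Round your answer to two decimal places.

C$11.16

PV(remaining dividends) I = 2.53·e^(−0.0933·4/12) + 1.24·e^(−0.0933·7/12) = 3.6268
Current forward F = (S − I)·e^(rT) = (305.09 − 3.6268)·e^(0.0933·9/12) = 301.4632 × 1.072481 = 323.3136
Value (long) = (F − K)·e^(−rT) = (323.3136 − 311.35) × 0.932417 = 11.1551
Value = C$11.16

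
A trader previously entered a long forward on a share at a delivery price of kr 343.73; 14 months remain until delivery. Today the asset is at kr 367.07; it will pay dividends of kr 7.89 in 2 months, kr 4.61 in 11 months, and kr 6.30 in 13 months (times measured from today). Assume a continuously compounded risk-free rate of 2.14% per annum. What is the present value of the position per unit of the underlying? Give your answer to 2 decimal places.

PV(remaining dividends) I = 7.89·e^(−0.0214·2/12) + 4.61·e^(−0.0214·11/12) + 6.30·e^(−0.0214·13/12) = 18.5380
Current forward F = (S − I)·e^(rT) = (367.07 − 18.5380)·e^(0.0214·14/12) = 348.5320 × 1.025281 = 357.3432
Value (long) = (F − K)·e^(−rT) = (357.3432 − 343.73) × 0.975342 = 13.2775
Value = kr 13.28

kr 13.28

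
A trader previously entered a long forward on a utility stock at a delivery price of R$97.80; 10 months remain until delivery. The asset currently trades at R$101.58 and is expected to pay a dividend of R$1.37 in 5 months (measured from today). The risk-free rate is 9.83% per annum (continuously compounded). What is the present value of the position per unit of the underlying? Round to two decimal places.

R$10.16

PV(remaining dividends) I = 1.37·e^(−0.0983·5/12) = 1.3150
Current forward F = (S − I)·e^(rT) = (101.58 − 1.3150)·e^(0.0983·10/12) = 100.2650 × 1.085365 = 108.8241
Value (long) = (F − K)·e^(−rT) = (108.8241 − 97.80) × 0.921349 = 10.1570
Value = R$10.16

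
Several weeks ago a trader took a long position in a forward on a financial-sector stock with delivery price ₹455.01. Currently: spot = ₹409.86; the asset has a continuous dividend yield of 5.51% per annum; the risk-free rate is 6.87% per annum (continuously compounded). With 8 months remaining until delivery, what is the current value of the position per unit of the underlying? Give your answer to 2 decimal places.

-₹39.56

Current fair forward for the remaining 8 months: F = S·e^((r − q)·T), (r − q) = 0.0687 − 0.0551 = 0.0136
F = 409.86 · e^(0.0136 × 8/12) = 409.86 × 1.009108 = 413.5930
Value of long forward = (F − K)·e^(−rT) = (413.5930 − 455.01) · e^(−0.0687·8/12)
= -41.4170 × 0.955233 = -39.56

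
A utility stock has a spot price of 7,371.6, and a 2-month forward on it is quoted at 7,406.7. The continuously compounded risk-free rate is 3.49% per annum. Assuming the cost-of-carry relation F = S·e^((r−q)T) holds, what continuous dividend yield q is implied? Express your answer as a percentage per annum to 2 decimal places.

0.64%

From F = S·e^((r−q)T): (r − q) = ln(F/S)/T
ln(7406.7/7371.6) = ln(1.004762) = 0.004751
(r − q) = 0.004751 / (2/12) = 0.028506
q = r − ln(F/S)/T = 0.0349 − 0.028506 = 0.006394
q = 0.64%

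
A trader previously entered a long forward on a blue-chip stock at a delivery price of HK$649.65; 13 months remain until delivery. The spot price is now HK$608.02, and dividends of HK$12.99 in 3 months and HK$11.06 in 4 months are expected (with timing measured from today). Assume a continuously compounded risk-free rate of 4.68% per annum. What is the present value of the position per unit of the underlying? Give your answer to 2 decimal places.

PV(remaining dividends) I = 12.99·e^(−0.0468·3/12) + 11.06·e^(−0.0468·4/12) = 23.7277
Current forward F = (S − I)·e^(rT) = (608.02 − 23.7277)·e^(0.0468·13/12) = 584.2923 × 1.052007 = 614.6796
Value (long) = (F − K)·e^(−rT) = (614.6796 − 649.65) × 0.950564 = -33.2416
Value = -HK$33.24

-HK$33.24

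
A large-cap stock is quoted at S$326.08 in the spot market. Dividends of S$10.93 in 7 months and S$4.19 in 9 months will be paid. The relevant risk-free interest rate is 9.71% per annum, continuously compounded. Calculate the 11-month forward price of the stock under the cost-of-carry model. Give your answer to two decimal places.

PV(dividends) I = 10.93·e^(−0.0971·7/12) + 4.19·e^(−0.0971·9/12)
I = 10.3281 + 3.8957 = 14.2238
F = (S − I)·e^(rT) = (326.08 − 14.2238) · e^(0.0971·11/12)
= 311.8562 · e^0.089008 = 311.8562 × 1.093089 = S$340.89

S$340.89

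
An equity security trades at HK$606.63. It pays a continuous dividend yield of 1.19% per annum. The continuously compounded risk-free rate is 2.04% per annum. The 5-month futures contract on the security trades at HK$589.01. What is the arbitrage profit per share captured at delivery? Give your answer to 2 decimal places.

Fair futures: F* = S·e^(carry·T), with carry = (r − q) = 0.0204 − 0.0119 = 0.0085
F* = 606.63 · e^(0.0085 × 5/12) = 606.63 · e^0.003542 = 606.63 × 1.003548 = HK$608.7823
Market HK$589.01 < fair HK$608.7823: forward underpriced → reverse cash-and-carry (short spot, go long the forward).
At maturity, profit = |F_mkt − F*| = |589.01 − 608.7823| = HK$19.77 per share

HK$19.77 per share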